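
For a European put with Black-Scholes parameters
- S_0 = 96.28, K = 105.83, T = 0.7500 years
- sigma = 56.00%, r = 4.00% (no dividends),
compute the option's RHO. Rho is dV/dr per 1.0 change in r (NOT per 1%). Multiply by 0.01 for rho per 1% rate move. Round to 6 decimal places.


d1 = 0.1093389647; d2 = -0.3756352614
phi(d1) = 0.3965647141; exp(-qT) = 1.0000000000; exp(-rT) = 0.9704455335
N(-d2) = 0.6464059637
Rho = -K*T*exp(-rT)*N(-d2) = -105.8300 * 0.7500 * 0.9704455335 * 0.6464059637 = -49.790511

Answer: Rho = -49.790511


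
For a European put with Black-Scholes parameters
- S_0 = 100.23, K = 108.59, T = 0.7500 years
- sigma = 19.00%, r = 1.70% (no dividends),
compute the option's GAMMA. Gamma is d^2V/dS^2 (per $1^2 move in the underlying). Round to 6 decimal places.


Answer: Gamma = 0.022929

Derivation:
d1 = -0.3271101150; d2 = -0.4916549417
phi(d1) = 0.3781595635; exp(-qT) = 1.0000000000; exp(-rT) = 0.9873309369
Gamma = exp(-qT) * phi(d1) / (S * sigma * sqrt(T)) = 1.0000000000 * 0.3781595635 / (100.2300 * 0.1900 * 0.8660254038) = 0.022929


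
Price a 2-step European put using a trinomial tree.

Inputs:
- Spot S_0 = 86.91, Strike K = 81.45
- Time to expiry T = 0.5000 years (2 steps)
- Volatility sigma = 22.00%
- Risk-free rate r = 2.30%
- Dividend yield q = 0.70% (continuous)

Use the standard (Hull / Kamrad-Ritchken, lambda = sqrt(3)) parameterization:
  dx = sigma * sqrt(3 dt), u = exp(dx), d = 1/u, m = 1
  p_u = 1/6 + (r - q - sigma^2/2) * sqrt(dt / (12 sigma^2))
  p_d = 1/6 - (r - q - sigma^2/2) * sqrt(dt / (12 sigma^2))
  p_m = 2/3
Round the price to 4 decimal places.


Answer: Price = V(0,0) = 2.8269

Derivation:
dt = T/N = 0.250000; dx = sigma*sqrt(3*dt) = 0.190526
u = exp(dx) = 1.209885; d = 1/u = 0.826525
p_u = 0.161287, p_m = 0.666667, p_d = 0.172047
Discount per step: exp(-r*dt) = 0.994266
Stock lattice S(k, j) with j the centered position index:
  k=0: S(0,+0) = 86.9100
  k=1: S(1,-1) = 71.8333; S(1,+0) = 86.9100; S(1,+1) = 105.1511
  k=2: S(2,-2) = 59.3720; S(2,-1) = 71.8333; S(2,+0) = 86.9100; S(2,+1) = 105.1511; S(2,+2) = 127.2208
Terminal payoffs V(N, j) = max(K - S_T, 0):
  V(2,-2) = 22.078048; V(2,-1) = 9.616746; V(2,+0) = 0.000000; V(2,+1) = 0.000000; V(2,+2) = 0.000000
Backward induction: V(k, j) = exp(-r*dt) * [p_u * V(k+1, j+1) + p_m * V(k+1, j) + p_d * V(k+1, j-1)]
  V(1,-1) = exp(-r*dt) * [p_u*0.000000 + p_m*9.616746 + p_d*22.078048] = 10.151079
  V(1,+0) = exp(-r*dt) * [p_u*0.000000 + p_m*0.000000 + p_d*9.616746] = 1.645042
  V(1,+1) = exp(-r*dt) * [p_u*0.000000 + p_m*0.000000 + p_d*0.000000] = 0.000000
  V(0,+0) = exp(-r*dt) * [p_u*0.000000 + p_m*1.645042 + p_d*10.151079] = 2.826851


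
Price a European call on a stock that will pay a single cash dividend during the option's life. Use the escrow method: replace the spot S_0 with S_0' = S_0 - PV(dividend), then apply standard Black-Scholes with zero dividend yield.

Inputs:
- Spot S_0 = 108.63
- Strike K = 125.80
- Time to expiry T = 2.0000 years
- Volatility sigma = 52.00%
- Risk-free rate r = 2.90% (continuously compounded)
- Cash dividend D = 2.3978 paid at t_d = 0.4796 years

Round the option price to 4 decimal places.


PV(D) = D * exp(-r * t_d) = 2.3978 * 0.98618787 = 2.36468129
S_0' = S_0 - PV(D) = 108.6300 - 2.36468129 = 106.26531871
d1 = (ln(S_0'/K) + (r + sigma^2/2)*T) / (sigma*sqrt(T)) = 0.21708944
d2 = d1 - sigma*sqrt(T) = -0.51830162
exp(-rT) = 0.94364995
N(d1) = 0.58593068; N(d2) = 0.30212392
C = S_0' * N(d1) - K * exp(-rT) * N(d2) = 106.26531871 * 0.58593068 - 125.8000 * 0.94364995 * 0.30212392 = 26.3986

Answer: Price = 26.3986


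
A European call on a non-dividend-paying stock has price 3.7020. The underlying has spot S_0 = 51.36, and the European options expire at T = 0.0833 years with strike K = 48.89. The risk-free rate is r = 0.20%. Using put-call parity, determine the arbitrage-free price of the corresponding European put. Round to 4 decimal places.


Answer: Put price = 1.2239

Derivation:
Put-call parity: C - P = S_0 * exp(-qT) - K * exp(-rT).
S_0 * exp(-qT) = 51.3600 * 1.00000000 = 51.36000000
K * exp(-rT) = 48.8900 * 0.99983341 = 48.88185560
P = C - S*exp(-qT) + K*exp(-rT)
P = 3.7020 - 51.36000000 + 48.88185560 = 1.2239


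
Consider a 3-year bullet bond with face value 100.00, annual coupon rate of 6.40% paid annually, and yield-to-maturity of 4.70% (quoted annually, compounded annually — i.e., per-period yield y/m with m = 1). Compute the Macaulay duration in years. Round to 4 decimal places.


Coupon per period c = face * coupon_rate / m = 6.400000
Periods per year m = 1; per-period yield y/m = 0.047000
Number of cashflows N = 3
Cashflows (t years, CF_t, discount factor 1/(1+y/m)^(m*t), PV):
  t = 1.0000: CF_t = 6.400000, DF = 0.955110, PV = 6.112703
  t = 2.0000: CF_t = 6.400000, DF = 0.912235, PV = 5.838303
  t = 3.0000: CF_t = 106.400000, DF = 0.871284, PV = 92.704664
Price P = sum_t PV_t = 104.655669
Macaulay numerator sum_t t * PV_t:
  t * PV_t at t = 1.0000: 6.112703
  t * PV_t at t = 2.0000: 11.676605
  t * PV_t at t = 3.0000: 278.113991
Macaulay duration D = (sum_t t * PV_t) / P = 295.903300 / 104.655669 = 2.827399

Answer: Macaulay duration = 2.8274 years


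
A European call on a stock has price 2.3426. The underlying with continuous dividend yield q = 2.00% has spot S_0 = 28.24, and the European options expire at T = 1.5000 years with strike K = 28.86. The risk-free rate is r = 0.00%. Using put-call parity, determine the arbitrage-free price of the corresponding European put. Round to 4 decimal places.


Put-call parity: C - P = S_0 * exp(-qT) - K * exp(-rT).
S_0 * exp(-qT) = 28.2400 * 0.97044553 = 27.40538187
K * exp(-rT) = 28.8600 * 1.00000000 = 28.86000000
P = C - S*exp(-qT) + K*exp(-rT)
P = 2.3426 - 27.40538187 + 28.86000000 = 3.7972

Answer: Put price = 3.7972


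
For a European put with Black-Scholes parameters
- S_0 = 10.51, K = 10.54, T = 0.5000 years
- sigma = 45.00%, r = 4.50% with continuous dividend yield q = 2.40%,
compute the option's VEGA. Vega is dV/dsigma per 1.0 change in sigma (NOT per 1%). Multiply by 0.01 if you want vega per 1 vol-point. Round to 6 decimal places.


d1 = 0.1831395305; d2 = -0.1350585210
phi(d1) = 0.3923077867; exp(-qT) = 0.9880717129; exp(-rT) = 0.9777512372
Vega = S * exp(-qT) * phi(d1) * sqrt(T) = 10.5100 * 0.9880717129 * 0.3923077867 * 0.7071067812 = 2.880734

Answer: Vega = 2.880734


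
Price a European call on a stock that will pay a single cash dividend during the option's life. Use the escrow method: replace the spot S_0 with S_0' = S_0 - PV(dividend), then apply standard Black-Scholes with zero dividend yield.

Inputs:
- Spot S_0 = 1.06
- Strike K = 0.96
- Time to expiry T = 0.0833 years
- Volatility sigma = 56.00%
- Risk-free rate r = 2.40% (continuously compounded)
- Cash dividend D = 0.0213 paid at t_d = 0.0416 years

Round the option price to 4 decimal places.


PV(D) = D * exp(-r * t_d) = 0.0213 * 0.99900210 = 0.02127874
S_0' = S_0 - PV(D) = 1.0600 - 0.02127874 = 1.03872126
d1 = (ln(S_0'/K) + (r + sigma^2/2)*T) / (sigma*sqrt(T)) = 0.58080494
d2 = d1 - sigma*sqrt(T) = 0.41917920
exp(-rT) = 0.99800280
N(d1) = 0.71931404; N(d2) = 0.66245741
C = S_0' * N(d1) - K * exp(-rT) * N(d2) = 1.03872126 * 0.71931404 - 0.9600 * 0.99800280 * 0.66245741 = 0.1125

Answer: Price = 0.1125


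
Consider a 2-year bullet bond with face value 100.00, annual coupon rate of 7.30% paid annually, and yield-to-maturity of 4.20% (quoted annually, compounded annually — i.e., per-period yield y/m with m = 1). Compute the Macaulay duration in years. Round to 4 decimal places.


Coupon per period c = face * coupon_rate / m = 7.300000
Periods per year m = 1; per-period yield y/m = 0.042000
Number of cashflows N = 2
Cashflows (t years, CF_t, discount factor 1/(1+y/m)^(m*t), PV):
  t = 1.0000: CF_t = 7.300000, DF = 0.959693, PV = 7.005758
  t = 2.0000: CF_t = 107.300000, DF = 0.921010, PV = 98.824422
Price P = sum_t PV_t = 105.830180
Macaulay numerator sum_t t * PV_t:
  t * PV_t at t = 1.0000: 7.005758
  t * PV_t at t = 2.0000: 197.648845
Macaulay duration D = (sum_t t * PV_t) / P = 204.654603 / 105.830180 = 1.933802

Answer: Macaulay duration = 1.9338 years


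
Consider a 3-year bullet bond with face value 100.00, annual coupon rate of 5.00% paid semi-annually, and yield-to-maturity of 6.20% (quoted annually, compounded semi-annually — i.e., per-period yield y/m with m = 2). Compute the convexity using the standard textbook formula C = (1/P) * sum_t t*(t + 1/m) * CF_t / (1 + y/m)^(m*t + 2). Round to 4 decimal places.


Answer: Convexity = 9.0892

Derivation:
Coupon per period c = face * coupon_rate / m = 2.500000
Periods per year m = 2; per-period yield y/m = 0.031000
Number of cashflows N = 6
Cashflows (t years, CF_t, discount factor 1/(1+y/m)^(m*t), PV):
  t = 0.5000: CF_t = 2.500000, DF = 0.969932, PV = 2.424830
  t = 1.0000: CF_t = 2.500000, DF = 0.940768, PV = 2.351921
  t = 1.5000: CF_t = 2.500000, DF = 0.912481, PV = 2.281203
  t = 2.0000: CF_t = 2.500000, DF = 0.885045, PV = 2.212612
  t = 2.5000: CF_t = 2.500000, DF = 0.858434, PV = 2.146084
  t = 3.0000: CF_t = 102.500000, DF = 0.832622, PV = 85.343780
Price P = sum_t PV_t = 96.760430
Convexity numerator sum_t t*(t + 1/m) * CF_t / (1+y/m)^(m*t + 2):
  t = 0.5000: term = 1.140602
  t = 1.0000: term = 3.318919
  t = 1.5000: term = 6.438251
  t = 2.0000: term = 10.407778
  t = 2.5000: term = 15.142257
  t = 3.0000: term = 843.031577
Convexity = (1/P) * sum = 879.479384 / 96.760430 = 9.089246


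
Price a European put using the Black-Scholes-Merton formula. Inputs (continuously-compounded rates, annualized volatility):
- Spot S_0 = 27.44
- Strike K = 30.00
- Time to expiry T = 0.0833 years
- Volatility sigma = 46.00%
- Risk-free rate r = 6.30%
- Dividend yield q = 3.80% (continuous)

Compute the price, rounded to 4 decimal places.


Answer: Price = 3.0724

Derivation:
d1 = (ln(S/K) + (r - q + 0.5*sigma^2) * T) / (sigma * sqrt(T)) = -0.58976784
d2 = d1 - sigma * sqrt(T) = -0.72253185
exp(-rT) = 0.99476585; exp(-qT) = 0.99683960
P = K * exp(-rT) * N(-d2) - S_0 * exp(-qT) * N(-d1)
N(-d1) = 0.72232685; N(-d2) = 0.76501622
P = 30.0000 * 0.99476585 * 0.76501622 - 27.4400 * 0.99683960 * 0.72232685 = 3.0724


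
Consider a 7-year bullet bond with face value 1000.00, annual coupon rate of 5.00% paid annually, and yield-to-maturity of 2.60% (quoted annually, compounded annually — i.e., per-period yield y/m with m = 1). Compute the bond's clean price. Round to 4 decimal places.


Answer: Price = 1151.8070

Derivation:
Coupon per period c = face * coupon_rate / m = 50.000000
Periods per year m = 1; per-period yield y/m = 0.026000
Number of cashflows N = 7
Cashflows (t years, CF_t, discount factor 1/(1+y/m)^(m*t), PV):
  t = 1.0000: CF_t = 50.000000, DF = 0.974659, PV = 48.732943
  t = 2.0000: CF_t = 50.000000, DF = 0.949960, PV = 47.497996
  t = 3.0000: CF_t = 50.000000, DF = 0.925887, PV = 46.294343
  t = 4.0000: CF_t = 50.000000, DF = 0.902424, PV = 45.121192
  t = 5.0000: CF_t = 50.000000, DF = 0.879555, PV = 43.977770
  t = 6.0000: CF_t = 50.000000, DF = 0.857266, PV = 42.863323
  t = 7.0000: CF_t = 1050.000000, DF = 0.835542, PV = 877.319482
Price P = sum_t PV_t = 1151.807049


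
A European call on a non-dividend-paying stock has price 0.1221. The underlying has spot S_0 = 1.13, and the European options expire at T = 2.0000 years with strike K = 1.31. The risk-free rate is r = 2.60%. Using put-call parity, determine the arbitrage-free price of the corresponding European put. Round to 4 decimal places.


Put-call parity: C - P = S_0 * exp(-qT) - K * exp(-rT).
S_0 * exp(-qT) = 1.1300 * 1.00000000 = 1.13000000
K * exp(-rT) = 1.3100 * 0.94932887 = 1.24362082
P = C - S*exp(-qT) + K*exp(-rT)
P = 0.1221 - 1.13000000 + 1.24362082 = 0.2357

Answer: Put price = 0.2357


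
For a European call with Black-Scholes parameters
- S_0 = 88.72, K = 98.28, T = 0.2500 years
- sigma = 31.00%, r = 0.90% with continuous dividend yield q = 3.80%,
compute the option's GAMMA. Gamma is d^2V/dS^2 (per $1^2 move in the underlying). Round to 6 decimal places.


d1 = -0.6295013201; d2 = -0.7845013201
phi(d1) = 0.3272357273; exp(-qT) = 0.9905449824; exp(-rT) = 0.9977525294
Gamma = exp(-qT) * phi(d1) / (S * sigma * sqrt(T)) = 0.9905449824 * 0.3272357273 / (88.7200 * 0.3100 * 0.5000000000) = 0.023571

Answer: Gamma = 0.023571


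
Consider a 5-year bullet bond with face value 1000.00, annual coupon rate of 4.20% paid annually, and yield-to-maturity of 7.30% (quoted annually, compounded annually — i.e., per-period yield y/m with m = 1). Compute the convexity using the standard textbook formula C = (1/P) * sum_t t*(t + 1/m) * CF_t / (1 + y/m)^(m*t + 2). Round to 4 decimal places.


Answer: Convexity = 23.1743

Derivation:
Coupon per period c = face * coupon_rate / m = 42.000000
Periods per year m = 1; per-period yield y/m = 0.073000
Number of cashflows N = 5
Cashflows (t years, CF_t, discount factor 1/(1+y/m)^(m*t), PV):
  t = 1.0000: CF_t = 42.000000, DF = 0.931966, PV = 39.142591
  t = 2.0000: CF_t = 42.000000, DF = 0.868561, PV = 36.479581
  t = 3.0000: CF_t = 42.000000, DF = 0.809470, PV = 33.997746
  t = 4.0000: CF_t = 42.000000, DF = 0.754399, PV = 31.684759
  t = 5.0000: CF_t = 1042.000000, DF = 0.703075, PV = 732.603702
Price P = sum_t PV_t = 873.908379
Convexity numerator sum_t t*(t + 1/m) * CF_t / (1+y/m)^(m*t + 2):
  t = 1.0000: term = 67.995492
  t = 2.0000: term = 190.108552
  t = 3.0000: term = 354.349583
  t = 4.0000: term = 550.403205
  t = 5.0000: term = 19089.340294
Convexity = (1/P) * sum = 20252.197126 / 873.908379 = 23.174280


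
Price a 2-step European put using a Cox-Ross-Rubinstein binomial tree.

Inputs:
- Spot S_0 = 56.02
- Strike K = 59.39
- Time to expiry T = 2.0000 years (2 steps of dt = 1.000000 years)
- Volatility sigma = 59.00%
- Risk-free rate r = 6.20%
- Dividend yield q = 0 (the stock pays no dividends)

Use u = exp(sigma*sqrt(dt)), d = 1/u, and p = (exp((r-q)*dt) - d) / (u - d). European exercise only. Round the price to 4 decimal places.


Answer: Price = V(0,0) = 14.5034

Derivation:
dt = T/N = 1.000000
u = exp(sigma*sqrt(dt)) = 1.803988; d = 1/u = 0.554327
p = (exp((r-q)*dt) - d) / (u - d) = 0.407819
Discount per step: exp(-r*dt) = 0.939883
Stock lattice S(k, i) with i counting down-moves:
  k=0: S(0,0) = 56.0200
  k=1: S(1,0) = 101.0594; S(1,1) = 31.0534
  k=2: S(2,0) = 182.3100; S(2,1) = 56.0200; S(2,2) = 17.2138
Terminal payoffs V(N, i) = max(K - S_T, 0):
  V(2,0) = 0.000000; V(2,1) = 3.370000; V(2,2) = 42.176245
Backward induction: V(k, i) = exp(-r*dt) * [p * V(k+1, i) + (1-p) * V(k+1, i+1)].
  V(1,0) = exp(-r*dt) * [p*0.000000 + (1-p)*3.370000] = 1.875679
  V(1,1) = exp(-r*dt) * [p*3.370000 + (1-p)*42.176245] = 24.766230
  V(0,0) = exp(-r*dt) * [p*1.875679 + (1-p)*24.766230] = 14.503368


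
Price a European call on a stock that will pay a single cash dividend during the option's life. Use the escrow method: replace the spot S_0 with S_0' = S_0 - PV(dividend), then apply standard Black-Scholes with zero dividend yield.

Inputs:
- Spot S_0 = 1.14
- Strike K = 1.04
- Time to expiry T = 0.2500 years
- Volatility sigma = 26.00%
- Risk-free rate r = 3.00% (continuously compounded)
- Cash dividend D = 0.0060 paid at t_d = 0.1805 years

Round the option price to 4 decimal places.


Answer: Price = 0.1211

Derivation:
PV(D) = D * exp(-r * t_d) = 0.0060 * 0.99459963 = 0.00596760
S_0' = S_0 - PV(D) = 1.1400 - 0.00596760 = 1.13403240
d1 = (ln(S_0'/K) + (r + sigma^2/2)*T) / (sigma*sqrt(T)) = 0.78853127
d2 = d1 - sigma*sqrt(T) = 0.65853127
exp(-rT) = 0.99252805
N(d1) = 0.78480699; N(d2) = 0.74490159
C = S_0' * N(d1) - K * exp(-rT) * N(d2) = 1.13403240 * 0.78480699 - 1.0400 * 0.99252805 * 0.74490159 = 0.1211


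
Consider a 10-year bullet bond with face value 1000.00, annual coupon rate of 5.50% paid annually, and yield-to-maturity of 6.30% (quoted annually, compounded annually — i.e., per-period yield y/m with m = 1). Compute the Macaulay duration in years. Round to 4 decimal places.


Answer: Macaulay duration = 7.8811 years

Derivation:
Coupon per period c = face * coupon_rate / m = 55.000000
Periods per year m = 1; per-period yield y/m = 0.063000
Number of cashflows N = 10
Cashflows (t years, CF_t, discount factor 1/(1+y/m)^(m*t), PV):
  t = 1.0000: CF_t = 55.000000, DF = 0.940734, PV = 51.740357
  t = 2.0000: CF_t = 55.000000, DF = 0.884980, PV = 48.673902
  t = 3.0000: CF_t = 55.000000, DF = 0.832531, PV = 45.789183
  t = 4.0000: CF_t = 55.000000, DF = 0.783190, PV = 43.075431
  t = 5.0000: CF_t = 55.000000, DF = 0.736773, PV = 40.522513
  t = 6.0000: CF_t = 55.000000, DF = 0.693107, PV = 38.120896
  t = 7.0000: CF_t = 55.000000, DF = 0.652029, PV = 35.861615
  t = 8.0000: CF_t = 55.000000, DF = 0.613386, PV = 33.736232
  t = 9.0000: CF_t = 55.000000, DF = 0.577033, PV = 31.736813
  t = 10.0000: CF_t = 1055.000000, DF = 0.542834, PV = 572.690283
Price P = sum_t PV_t = 941.947224
Macaulay numerator sum_t t * PV_t:
  t * PV_t at t = 1.0000: 51.740357
  t * PV_t at t = 2.0000: 97.347803
  t * PV_t at t = 3.0000: 137.367549
  t * PV_t at t = 4.0000: 172.301724
  t * PV_t at t = 5.0000: 202.612563
  t * PV_t at t = 6.0000: 228.725377
  t * PV_t at t = 7.0000: 251.031302
  t * PV_t at t = 8.0000: 269.889855
  t * PV_t at t = 9.0000: 285.631314
  t * PV_t at t = 10.0000: 5726.902830
Macaulay duration D = (sum_t t * PV_t) / P = 7423.550676 / 941.947224 = 7.881069


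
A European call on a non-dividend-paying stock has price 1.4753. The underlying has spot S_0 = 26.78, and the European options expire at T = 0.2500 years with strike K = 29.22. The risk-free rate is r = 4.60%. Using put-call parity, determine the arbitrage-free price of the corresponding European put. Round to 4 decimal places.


Answer: Put price = 3.5812

Derivation:
Put-call parity: C - P = S_0 * exp(-qT) - K * exp(-rT).
S_0 * exp(-qT) = 26.7800 * 1.00000000 = 26.78000000
K * exp(-rT) = 29.2200 * 0.98856587 = 28.88589479
P = C - S*exp(-qT) + K*exp(-rT)
P = 1.4753 - 26.78000000 + 28.88589479 = 3.5812


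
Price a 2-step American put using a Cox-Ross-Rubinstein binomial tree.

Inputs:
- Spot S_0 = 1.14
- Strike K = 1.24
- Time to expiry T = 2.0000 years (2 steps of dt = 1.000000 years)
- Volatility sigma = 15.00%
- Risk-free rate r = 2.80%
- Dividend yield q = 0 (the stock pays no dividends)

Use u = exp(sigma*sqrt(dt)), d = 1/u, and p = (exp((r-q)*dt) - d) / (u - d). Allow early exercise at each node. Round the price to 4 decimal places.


dt = T/N = 1.000000
u = exp(sigma*sqrt(dt)) = 1.161834; d = 1/u = 0.860708
p = (exp((r-q)*dt) - d) / (u - d) = 0.556868
Discount per step: exp(-r*dt) = 0.972388
Stock lattice S(k, i) with i counting down-moves:
  k=0: S(0,0) = 1.1400
  k=1: S(1,0) = 1.3245; S(1,1) = 0.9812
  k=2: S(2,0) = 1.5388; S(2,1) = 1.1400; S(2,2) = 0.8445
Terminal payoffs V(N, i) = max(K - S_T, 0):
  V(2,0) = 0.000000; V(2,1) = 0.100000; V(2,2) = 0.395467
Backward induction: V(k, i) = exp(-r*dt) * [p * V(k+1, i) + (1-p) * V(k+1, i+1)]; then take max(V_cont, immediate exercise) for American.
  V(1,0) = exp(-r*dt) * [p*0.000000 + (1-p)*0.100000] = 0.043090; exercise = 0.000000; V(1,0) = max -> 0.043090
  V(1,1) = exp(-r*dt) * [p*0.100000 + (1-p)*0.395467] = 0.224554; exercise = 0.258793; V(1,1) = max -> 0.258793
  V(0,0) = exp(-r*dt) * [p*0.043090 + (1-p)*0.258793] = 0.134846; exercise = 0.100000; V(0,0) = max -> 0.134846

Answer: Price = V(0,0) = 0.1348


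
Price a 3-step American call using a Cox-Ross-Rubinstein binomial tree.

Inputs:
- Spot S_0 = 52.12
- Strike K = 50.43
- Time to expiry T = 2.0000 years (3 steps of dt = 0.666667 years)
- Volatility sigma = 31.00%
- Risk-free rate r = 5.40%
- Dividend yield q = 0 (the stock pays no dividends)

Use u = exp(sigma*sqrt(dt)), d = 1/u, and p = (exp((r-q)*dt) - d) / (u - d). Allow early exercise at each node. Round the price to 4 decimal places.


dt = T/N = 0.666667
u = exp(sigma*sqrt(dt)) = 1.288030; d = 1/u = 0.776379
p = (exp((r-q)*dt) - d) / (u - d) = 0.508700
Discount per step: exp(-r*dt) = 0.964640
Stock lattice S(k, i) with i counting down-moves:
  k=0: S(0,0) = 52.1200
  k=1: S(1,0) = 67.1321; S(1,1) = 40.4649
  k=2: S(2,0) = 86.4682; S(2,1) = 52.1200; S(2,2) = 31.4161
  k=3: S(3,0) = 111.3736; S(3,1) = 67.1321; S(3,2) = 40.4649; S(3,3) = 24.3908
Terminal payoffs V(N, i) = max(S_T - K, 0):
  V(3,0) = 60.943629; V(3,1) = 16.702125; V(3,2) = 0.000000; V(3,3) = 0.000000
Backward induction: V(k, i) = exp(-r*dt) * [p * V(k+1, i) + (1-p) * V(k+1, i+1)]; then take max(V_cont, immediate exercise) for American.
  V(2,0) = exp(-r*dt) * [p*60.943629 + (1-p)*16.702125] = 37.821383; exercise = 36.038193; V(2,0) = max -> 37.821383
  V(2,1) = exp(-r*dt) * [p*16.702125 + (1-p)*0.000000] = 8.195934; exercise = 1.690000; V(2,1) = max -> 8.195934
  V(2,2) = exp(-r*dt) * [p*0.000000 + (1-p)*0.000000] = 0.000000; exercise = 0.000000; V(2,2) = max -> 0.000000
  V(1,0) = exp(-r*dt) * [p*37.821383 + (1-p)*8.195934] = 22.443694; exercise = 16.702125; V(1,0) = max -> 22.443694
  V(1,1) = exp(-r*dt) * [p*8.195934 + (1-p)*0.000000] = 4.021844; exercise = 0.000000; V(1,1) = max -> 4.021844
  V(0,0) = exp(-r*dt) * [p*22.443694 + (1-p)*4.021844] = 12.919457; exercise = 1.690000; V(0,0) = max -> 12.919457

Answer: Price = V(0,0) = 12.9195


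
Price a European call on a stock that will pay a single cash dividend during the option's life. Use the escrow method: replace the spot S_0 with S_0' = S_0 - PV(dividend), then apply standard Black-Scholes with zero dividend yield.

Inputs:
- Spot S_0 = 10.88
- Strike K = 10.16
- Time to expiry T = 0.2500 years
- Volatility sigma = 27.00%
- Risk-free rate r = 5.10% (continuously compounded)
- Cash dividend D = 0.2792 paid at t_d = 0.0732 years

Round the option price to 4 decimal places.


PV(D) = D * exp(-r * t_d) = 0.2792 * 0.99627376 = 0.27815963
S_0' = S_0 - PV(D) = 10.8800 - 0.27815963 = 10.60184037
d1 = (ln(S_0'/K) + (r + sigma^2/2)*T) / (sigma*sqrt(T)) = 0.47727158
d2 = d1 - sigma*sqrt(T) = 0.34227158
exp(-rT) = 0.98733094
N(d1) = 0.68341563; N(d2) = 0.63392674
C = S_0' * N(d1) - K * exp(-rT) * N(d2) = 10.60184037 * 0.68341563 - 10.1600 * 0.98733094 * 0.63392674 = 0.8864

Answer: Price = 0.8864


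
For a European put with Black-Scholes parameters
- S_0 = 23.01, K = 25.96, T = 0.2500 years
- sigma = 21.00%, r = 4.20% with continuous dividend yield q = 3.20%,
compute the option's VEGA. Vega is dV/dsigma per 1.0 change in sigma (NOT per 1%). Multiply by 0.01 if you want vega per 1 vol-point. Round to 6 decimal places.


d1 = -1.0725284551; d2 = -1.1775284551
phi(d1) = 0.2244511530; exp(-qT) = 0.9920319148; exp(-rT) = 0.9895549326
Vega = S * exp(-qT) * phi(d1) * sqrt(T) = 23.0100 * 0.9920319148 * 0.2244511530 * 0.5000000000 = 2.561734

Answer: Vega = 2.561734


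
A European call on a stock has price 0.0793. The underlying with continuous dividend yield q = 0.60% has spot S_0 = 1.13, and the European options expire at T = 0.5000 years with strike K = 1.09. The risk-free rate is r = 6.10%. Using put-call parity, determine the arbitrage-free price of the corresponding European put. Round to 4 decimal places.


Put-call parity: C - P = S_0 * exp(-qT) - K * exp(-rT).
S_0 * exp(-qT) = 1.1300 * 0.99700450 = 1.12661508
K * exp(-rT) = 1.0900 * 0.96996043 = 1.05725687
P = C - S*exp(-qT) + K*exp(-rT)
P = 0.0793 - 1.12661508 + 1.05725687 = 0.0099

Answer: Put price = 0.0099


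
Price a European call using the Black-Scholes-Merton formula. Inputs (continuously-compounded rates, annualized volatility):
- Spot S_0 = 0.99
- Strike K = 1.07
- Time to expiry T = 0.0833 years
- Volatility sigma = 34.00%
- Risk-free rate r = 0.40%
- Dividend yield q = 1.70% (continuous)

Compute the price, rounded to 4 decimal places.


d1 = (ln(S/K) + (r - q + 0.5*sigma^2) * T) / (sigma * sqrt(T)) = -0.75386945
d2 = d1 - sigma * sqrt(T) = -0.85199937
exp(-rT) = 0.99966686; exp(-qT) = 0.99858490
C = S_0 * exp(-qT) * N(d1) - K * exp(-rT) * N(d2)
N(d1) = 0.22546381; N(d2) = 0.19710722
C = 0.9900 * 0.99858490 * 0.22546381 - 1.0700 * 0.99966686 * 0.19710722 = 0.0121

Answer: Price = 0.0121


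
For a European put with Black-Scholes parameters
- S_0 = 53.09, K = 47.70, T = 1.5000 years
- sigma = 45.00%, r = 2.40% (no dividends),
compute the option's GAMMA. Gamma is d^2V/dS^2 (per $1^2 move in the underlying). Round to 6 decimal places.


d1 = 0.5351358304; d2 = -0.0159993617
phi(d1) = 0.3457208188; exp(-qT) = 1.0000000000; exp(-rT) = 0.9646402935
Gamma = exp(-qT) * phi(d1) / (S * sigma * sqrt(T)) = 1.0000000000 * 0.3457208188 / (53.0900 * 0.4500 * 1.2247448714) = 0.011816

Answer: Gamma = 0.011816


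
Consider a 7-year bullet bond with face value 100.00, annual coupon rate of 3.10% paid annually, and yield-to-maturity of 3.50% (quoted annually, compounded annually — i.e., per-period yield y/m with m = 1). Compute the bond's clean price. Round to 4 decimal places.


Coupon per period c = face * coupon_rate / m = 3.100000
Periods per year m = 1; per-period yield y/m = 0.035000
Number of cashflows N = 7
Cashflows (t years, CF_t, discount factor 1/(1+y/m)^(m*t), PV):
  t = 1.0000: CF_t = 3.100000, DF = 0.966184, PV = 2.995169
  t = 2.0000: CF_t = 3.100000, DF = 0.933511, PV = 2.893883
  t = 3.0000: CF_t = 3.100000, DF = 0.901943, PV = 2.796022
  t = 4.0000: CF_t = 3.100000, DF = 0.871442, PV = 2.701471
  t = 5.0000: CF_t = 3.100000, DF = 0.841973, PV = 2.610117
  t = 6.0000: CF_t = 3.100000, DF = 0.813501, PV = 2.521852
  t = 7.0000: CF_t = 103.100000, DF = 0.785991, PV = 81.035668
Price P = sum_t PV_t = 97.554182

Answer: Price = 97.5542


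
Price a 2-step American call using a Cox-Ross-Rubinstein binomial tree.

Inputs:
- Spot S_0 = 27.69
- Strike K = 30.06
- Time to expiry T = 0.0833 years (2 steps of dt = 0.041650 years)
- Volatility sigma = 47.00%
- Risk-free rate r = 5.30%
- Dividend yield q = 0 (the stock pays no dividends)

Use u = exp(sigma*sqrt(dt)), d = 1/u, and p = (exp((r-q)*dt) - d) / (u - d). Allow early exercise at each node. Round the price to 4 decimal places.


Answer: Price = V(0,0) = 0.8249

Derivation:
dt = T/N = 0.041650
u = exp(sigma*sqrt(dt)) = 1.100670; d = 1/u = 0.908537
p = (exp((r-q)*dt) - d) / (u - d) = 0.487540
Discount per step: exp(-r*dt) = 0.997795
Stock lattice S(k, i) with i counting down-moves:
  k=0: S(0,0) = 27.6900
  k=1: S(1,0) = 30.4776; S(1,1) = 25.1574
  k=2: S(2,0) = 33.5457; S(2,1) = 27.6900; S(2,2) = 22.8564
Terminal payoffs V(N, i) = max(S_T - K, 0):
  V(2,0) = 3.485732; V(2,1) = 0.000000; V(2,2) = 0.000000
Backward induction: V(k, i) = exp(-r*dt) * [p * V(k+1, i) + (1-p) * V(k+1, i+1)]; then take max(V_cont, immediate exercise) for American.
  V(1,0) = exp(-r*dt) * [p*3.485732 + (1-p)*0.000000] = 1.695688; exercise = 0.417555; V(1,0) = max -> 1.695688
  V(1,1) = exp(-r*dt) * [p*0.000000 + (1-p)*0.000000] = 0.000000; exercise = 0.000000; V(1,1) = max -> 0.000000
  V(0,0) = exp(-r*dt) * [p*1.695688 + (1-p)*0.000000] = 0.824894; exercise = 0.000000; V(0,0) = max -> 0.824894


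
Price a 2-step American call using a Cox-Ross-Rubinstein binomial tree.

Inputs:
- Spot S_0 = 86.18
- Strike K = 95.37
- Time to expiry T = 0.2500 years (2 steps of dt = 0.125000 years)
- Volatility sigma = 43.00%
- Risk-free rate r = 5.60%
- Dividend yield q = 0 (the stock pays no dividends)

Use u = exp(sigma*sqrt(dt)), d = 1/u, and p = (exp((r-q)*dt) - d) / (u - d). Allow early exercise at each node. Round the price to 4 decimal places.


dt = T/N = 0.125000
u = exp(sigma*sqrt(dt)) = 1.164193; d = 1/u = 0.858964
p = (exp((r-q)*dt) - d) / (u - d) = 0.485080
Discount per step: exp(-r*dt) = 0.993024
Stock lattice S(k, i) with i counting down-moves:
  k=0: S(0,0) = 86.1800
  k=1: S(1,0) = 100.3301; S(1,1) = 74.0255
  k=2: S(2,0) = 116.8036; S(2,1) = 86.1800; S(2,2) = 63.5853
Terminal payoffs V(N, i) = max(S_T - K, 0):
  V(2,0) = 21.433618; V(2,1) = 0.000000; V(2,2) = 0.000000
Backward induction: V(k, i) = exp(-r*dt) * [p * V(k+1, i) + (1-p) * V(k+1, i+1)]; then take max(V_cont, immediate exercise) for American.
  V(1,0) = exp(-r*dt) * [p*21.433618 + (1-p)*0.000000] = 10.324497; exercise = 4.960134; V(1,0) = max -> 10.324497
  V(1,1) = exp(-r*dt) * [p*0.000000 + (1-p)*0.000000] = 0.000000; exercise = 0.000000; V(1,1) = max -> 0.000000
  V(0,0) = exp(-r*dt) * [p*10.324497 + (1-p)*0.000000] = 4.973274; exercise = 0.000000; V(0,0) = max -> 4.973274

Answer: Price = V(0,0) = 4.9733


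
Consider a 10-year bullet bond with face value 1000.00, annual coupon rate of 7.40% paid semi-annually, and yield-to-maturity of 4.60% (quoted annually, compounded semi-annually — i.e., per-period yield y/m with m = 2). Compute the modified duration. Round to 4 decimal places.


Answer: Modified duration = 7.3652

Derivation:
Coupon per period c = face * coupon_rate / m = 37.000000
Periods per year m = 2; per-period yield y/m = 0.023000
Number of cashflows N = 20
Cashflows (t years, CF_t, discount factor 1/(1+y/m)^(m*t), PV):
  t = 0.5000: CF_t = 37.000000, DF = 0.977517, PV = 36.168133
  t = 1.0000: CF_t = 37.000000, DF = 0.955540, PV = 35.354969
  t = 1.5000: CF_t = 37.000000, DF = 0.934056, PV = 34.560087
  t = 2.0000: CF_t = 37.000000, DF = 0.913056, PV = 33.783076
  t = 2.5000: CF_t = 37.000000, DF = 0.892528, PV = 33.023535
  t = 3.0000: CF_t = 37.000000, DF = 0.872461, PV = 32.281070
  t = 3.5000: CF_t = 37.000000, DF = 0.852846, PV = 31.555298
  t = 4.0000: CF_t = 37.000000, DF = 0.833671, PV = 30.845844
  t = 4.5000: CF_t = 37.000000, DF = 0.814928, PV = 30.152340
  t = 5.0000: CF_t = 37.000000, DF = 0.796606, PV = 29.474428
  t = 5.5000: CF_t = 37.000000, DF = 0.778696, PV = 28.811758
  t = 6.0000: CF_t = 37.000000, DF = 0.761189, PV = 28.163986
  t = 6.5000: CF_t = 37.000000, DF = 0.744075, PV = 27.530778
  t = 7.0000: CF_t = 37.000000, DF = 0.727346, PV = 26.911807
  t = 7.5000: CF_t = 37.000000, DF = 0.710993, PV = 26.306751
  t = 8.0000: CF_t = 37.000000, DF = 0.695008, PV = 25.715299
  t = 8.5000: CF_t = 37.000000, DF = 0.679382, PV = 25.137145
  t = 9.0000: CF_t = 37.000000, DF = 0.664108, PV = 24.571989
  t = 9.5000: CF_t = 37.000000, DF = 0.649177, PV = 24.019540
  t = 10.0000: CF_t = 1037.000000, DF = 0.634581, PV = 658.060893
Price P = sum_t PV_t = 1222.428724
First compute Macaulay numerator sum_t t * PV_t:
  t * PV_t at t = 0.5000: 18.084066
  t * PV_t at t = 1.0000: 35.354969
  t * PV_t at t = 1.5000: 51.840130
  t * PV_t at t = 2.0000: 67.566152
  t * PV_t at t = 2.5000: 82.558837
  t * PV_t at t = 3.0000: 96.843210
  t * PV_t at t = 3.5000: 110.443544
  t * PV_t at t = 4.0000: 123.383375
  t * PV_t at t = 4.5000: 135.685530
  t * PV_t at t = 5.0000: 147.372140
  t * PV_t at t = 5.5000: 158.464667
  t * PV_t at t = 6.0000: 168.983916
  t * PV_t at t = 6.5000: 178.950058
  t * PV_t at t = 7.0000: 188.382646
  t * PV_t at t = 7.5000: 197.300634
  t * PV_t at t = 8.0000: 205.722395
  t * PV_t at t = 8.5000: 213.665733
  t * PV_t at t = 9.0000: 221.147904
  t * PV_t at t = 9.5000: 228.185629
  t * PV_t at t = 10.0000: 6580.608925
Macaulay duration D = 9210.544458 / 1222.428724 = 7.534627
Modified duration = D / (1 + y/m) = 7.534627 / (1 + 0.023000) = 7.365227


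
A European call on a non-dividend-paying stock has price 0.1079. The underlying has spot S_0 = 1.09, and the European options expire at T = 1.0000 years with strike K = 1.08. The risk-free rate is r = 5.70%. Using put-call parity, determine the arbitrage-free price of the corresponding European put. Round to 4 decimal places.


Answer: Put price = 0.0381

Derivation:
Put-call parity: C - P = S_0 * exp(-qT) - K * exp(-rT).
S_0 * exp(-qT) = 1.0900 * 1.00000000 = 1.09000000
K * exp(-rT) = 1.0800 * 0.94459407 = 1.02016159
P = C - S*exp(-qT) + K*exp(-rT)
P = 0.1079 - 1.09000000 + 1.02016159 = 0.0381


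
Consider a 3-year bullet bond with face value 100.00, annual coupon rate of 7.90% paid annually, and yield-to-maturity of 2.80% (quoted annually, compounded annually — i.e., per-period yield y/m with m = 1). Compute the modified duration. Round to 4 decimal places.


Answer: Modified duration = 2.7242

Derivation:
Coupon per period c = face * coupon_rate / m = 7.900000
Periods per year m = 1; per-period yield y/m = 0.028000
Number of cashflows N = 3
Cashflows (t years, CF_t, discount factor 1/(1+y/m)^(m*t), PV):
  t = 1.0000: CF_t = 7.900000, DF = 0.972763, PV = 7.684825
  t = 2.0000: CF_t = 7.900000, DF = 0.946267, PV = 7.475511
  t = 3.0000: CF_t = 107.900000, DF = 0.920493, PV = 99.321233
Price P = sum_t PV_t = 114.481568
First compute Macaulay numerator sum_t t * PV_t:
  t * PV_t at t = 1.0000: 7.684825
  t * PV_t at t = 2.0000: 14.951021
  t * PV_t at t = 3.0000: 297.963698
Macaulay duration D = 320.599544 / 114.481568 = 2.800447
Modified duration = D / (1 + y/m) = 2.800447 / (1 + 0.028000) = 2.724170


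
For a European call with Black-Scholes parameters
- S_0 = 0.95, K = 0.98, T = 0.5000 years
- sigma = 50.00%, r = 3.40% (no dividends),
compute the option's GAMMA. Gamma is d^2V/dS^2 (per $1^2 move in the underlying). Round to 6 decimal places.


d1 = 0.1369224966; d2 = -0.2166308940
phi(d1) = 0.3952201142; exp(-qT) = 1.0000000000; exp(-rT) = 0.9831436846
Gamma = exp(-qT) * phi(d1) / (S * sigma * sqrt(T)) = 1.0000000000 * 0.3952201142 / (0.9500 * 0.5000 * 0.7071067812) = 1.176686

Answer: Gamma = 1.176686


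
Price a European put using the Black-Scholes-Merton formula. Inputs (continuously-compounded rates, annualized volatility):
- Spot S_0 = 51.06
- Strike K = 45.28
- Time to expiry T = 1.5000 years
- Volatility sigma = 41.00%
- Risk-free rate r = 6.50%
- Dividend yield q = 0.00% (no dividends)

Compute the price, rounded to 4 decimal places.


Answer: Price = 4.9621

Derivation:
d1 = (ln(S/K) + (r - q + 0.5*sigma^2) * T) / (sigma * sqrt(T)) = 0.68448497
d2 = d1 - sigma * sqrt(T) = 0.18233957
exp(-rT) = 0.90710234; exp(-qT) = 1.00000000
P = K * exp(-rT) * N(-d2) - S_0 * exp(-qT) * N(-d1)
N(-d1) = 0.24683449; N(-d2) = 0.42765812
P = 45.2800 * 0.90710234 * 0.42765812 - 51.0600 * 1.00000000 * 0.24683449 = 4.9621


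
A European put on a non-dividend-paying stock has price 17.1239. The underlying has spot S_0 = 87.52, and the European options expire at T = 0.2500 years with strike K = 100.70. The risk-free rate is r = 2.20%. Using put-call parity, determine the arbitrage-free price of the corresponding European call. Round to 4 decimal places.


Put-call parity: C - P = S_0 * exp(-qT) - K * exp(-rT).
S_0 * exp(-qT) = 87.5200 * 1.00000000 = 87.52000000
K * exp(-rT) = 100.7000 * 0.99451510 = 100.14767030
C = P + S*exp(-qT) - K*exp(-rT)
C = 17.1239 + 87.52000000 - 100.14767030 = 4.4962

Answer: Call price = 4.4962


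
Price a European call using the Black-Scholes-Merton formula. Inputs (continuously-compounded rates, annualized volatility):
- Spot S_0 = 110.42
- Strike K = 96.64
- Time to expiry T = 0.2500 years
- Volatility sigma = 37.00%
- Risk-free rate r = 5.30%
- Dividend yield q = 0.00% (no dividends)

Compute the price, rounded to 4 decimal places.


Answer: Price = 17.3600

Derivation:
d1 = (ln(S/K) + (r - q + 0.5*sigma^2) * T) / (sigma * sqrt(T)) = 0.88465428
d2 = d1 - sigma * sqrt(T) = 0.69965428
exp(-rT) = 0.98683739; exp(-qT) = 1.00000000
C = S_0 * exp(-qT) * N(d1) - K * exp(-rT) * N(d2)
N(d1) = 0.81182844; N(d2) = 0.75792838
C = 110.4200 * 1.00000000 * 0.81182844 - 96.6400 * 0.98683739 * 0.75792838 = 17.3600


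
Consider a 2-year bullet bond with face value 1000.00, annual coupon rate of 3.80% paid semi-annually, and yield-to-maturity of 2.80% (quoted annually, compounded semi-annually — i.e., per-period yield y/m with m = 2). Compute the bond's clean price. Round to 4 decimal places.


Answer: Price = 1019.3191

Derivation:
Coupon per period c = face * coupon_rate / m = 19.000000
Periods per year m = 2; per-period yield y/m = 0.014000
Number of cashflows N = 4
Cashflows (t years, CF_t, discount factor 1/(1+y/m)^(m*t), PV):
  t = 0.5000: CF_t = 19.000000, DF = 0.986193, PV = 18.737673
  t = 1.0000: CF_t = 19.000000, DF = 0.972577, PV = 18.478967
  t = 1.5000: CF_t = 19.000000, DF = 0.959149, PV = 18.223833
  t = 2.0000: CF_t = 1019.000000, DF = 0.945906, PV = 963.878657
Price P = sum_t PV_t = 1019.319130


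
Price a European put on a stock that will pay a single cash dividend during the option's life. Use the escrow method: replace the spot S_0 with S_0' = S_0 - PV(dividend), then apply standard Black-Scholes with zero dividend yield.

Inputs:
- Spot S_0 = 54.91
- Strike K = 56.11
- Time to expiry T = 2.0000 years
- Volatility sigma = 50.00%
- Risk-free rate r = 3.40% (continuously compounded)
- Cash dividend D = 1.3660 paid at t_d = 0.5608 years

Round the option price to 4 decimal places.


PV(D) = D * exp(-r * t_d) = 1.3660 * 0.98111343 = 1.34020094
S_0' = S_0 - PV(D) = 54.9100 - 1.34020094 = 53.56979906
d1 = (ln(S_0'/K) + (r + sigma^2/2)*T) / (sigma*sqrt(T)) = 0.38420139
d2 = d1 - sigma*sqrt(T) = -0.32290539
exp(-rT) = 0.93426047
N(-d1) = 0.35041459; N(-d2) = 0.62661655
P = K * exp(-rT) * N(-d2) - S_0' * N(-d1) = 56.1100 * 0.93426047 * 0.62661655 - 53.56979906 * 0.35041459 = 14.0764

Answer: Price = 14.0764


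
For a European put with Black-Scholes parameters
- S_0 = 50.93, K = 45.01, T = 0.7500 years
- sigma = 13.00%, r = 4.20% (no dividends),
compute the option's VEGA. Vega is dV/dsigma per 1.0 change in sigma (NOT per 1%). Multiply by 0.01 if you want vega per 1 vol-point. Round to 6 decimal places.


d1 = 1.4336491293; d2 = 1.3210658268
phi(d1) = 0.1427567072; exp(-qT) = 1.0000000000; exp(-rT) = 0.9689909565
Vega = S * exp(-qT) * phi(d1) * sqrt(T) = 50.9300 * 1.0000000000 * 0.1427567072 * 0.8660254038 = 6.296524

Answer: Vega = 6.296524


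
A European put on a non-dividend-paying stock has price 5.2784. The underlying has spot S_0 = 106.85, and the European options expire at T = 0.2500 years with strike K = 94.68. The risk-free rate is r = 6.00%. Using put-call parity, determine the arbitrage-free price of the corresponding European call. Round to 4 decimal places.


Answer: Call price = 18.8580

Derivation:
Put-call parity: C - P = S_0 * exp(-qT) - K * exp(-rT).
S_0 * exp(-qT) = 106.8500 * 1.00000000 = 106.85000000
K * exp(-rT) = 94.6800 * 0.98511194 = 93.27039844
C = P + S*exp(-qT) - K*exp(-rT)
C = 5.2784 + 106.85000000 - 93.27039844 = 18.8580


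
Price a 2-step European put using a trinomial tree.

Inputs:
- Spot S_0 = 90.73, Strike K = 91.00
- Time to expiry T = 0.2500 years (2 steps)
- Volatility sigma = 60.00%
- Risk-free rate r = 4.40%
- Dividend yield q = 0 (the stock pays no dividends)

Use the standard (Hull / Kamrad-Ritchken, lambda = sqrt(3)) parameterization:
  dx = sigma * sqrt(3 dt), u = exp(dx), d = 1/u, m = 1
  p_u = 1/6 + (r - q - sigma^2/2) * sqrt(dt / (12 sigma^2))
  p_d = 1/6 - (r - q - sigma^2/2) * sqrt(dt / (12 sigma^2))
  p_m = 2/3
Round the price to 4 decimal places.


Answer: Price = V(0,0) = 8.8757

Derivation:
dt = T/N = 0.125000; dx = sigma*sqrt(3*dt) = 0.367423
u = exp(dx) = 1.444009; d = 1/u = 0.692516
p_u = 0.143533, p_m = 0.666667, p_d = 0.189801
Discount per step: exp(-r*dt) = 0.994515
Stock lattice S(k, j) with j the centered position index:
  k=0: S(0,+0) = 90.7300
  k=1: S(1,-1) = 62.8320; S(1,+0) = 90.7300; S(1,+1) = 131.0150
  k=2: S(2,-2) = 43.5122; S(2,-1) = 62.8320; S(2,+0) = 90.7300; S(2,+1) = 131.0150; S(2,+2) = 189.1868
Terminal payoffs V(N, j) = max(K - S_T, 0):
  V(2,-2) = 47.487809; V(2,-1) = 28.167993; V(2,+0) = 0.270000; V(2,+1) = 0.000000; V(2,+2) = 0.000000
Backward induction: V(k, j) = exp(-r*dt) * [p_u * V(k+1, j+1) + p_m * V(k+1, j) + p_d * V(k+1, j-1)]
  V(1,-1) = exp(-r*dt) * [p_u*0.270000 + p_m*28.167993 + p_d*47.487809] = 27.677989
  V(1,+0) = exp(-r*dt) * [p_u*0.000000 + p_m*0.270000 + p_d*28.167993] = 5.495995
  V(1,+1) = exp(-r*dt) * [p_u*0.000000 + p_m*0.000000 + p_d*0.270000] = 0.050965
  V(0,+0) = exp(-r*dt) * [p_u*0.050965 + p_m*5.495995 + p_d*27.677989] = 8.875664


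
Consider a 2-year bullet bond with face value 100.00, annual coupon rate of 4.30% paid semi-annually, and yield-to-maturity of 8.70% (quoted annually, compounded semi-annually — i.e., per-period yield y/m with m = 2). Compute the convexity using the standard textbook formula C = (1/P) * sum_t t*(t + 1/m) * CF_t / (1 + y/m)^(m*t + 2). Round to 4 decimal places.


Coupon per period c = face * coupon_rate / m = 2.150000
Periods per year m = 2; per-period yield y/m = 0.043500
Number of cashflows N = 4
Cashflows (t years, CF_t, discount factor 1/(1+y/m)^(m*t), PV):
  t = 0.5000: CF_t = 2.150000, DF = 0.958313, PV = 2.060374
  t = 1.0000: CF_t = 2.150000, DF = 0.918365, PV = 1.974484
  t = 1.5000: CF_t = 2.150000, DF = 0.880081, PV = 1.892174
  t = 2.0000: CF_t = 102.150000, DF = 0.843393, PV = 86.152633
Price P = sum_t PV_t = 92.079665
Convexity numerator sum_t t*(t + 1/m) * CF_t / (1+y/m)^(m*t + 2):
  t = 0.5000: term = 0.946087
  t = 1.0000: term = 2.719944
  t = 1.5000: term = 5.213117
  t = 2.0000: term = 395.597606
Convexity = (1/P) * sum = 404.476754 / 92.079665 = 4.392683

Answer: Convexity = 4.3927
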